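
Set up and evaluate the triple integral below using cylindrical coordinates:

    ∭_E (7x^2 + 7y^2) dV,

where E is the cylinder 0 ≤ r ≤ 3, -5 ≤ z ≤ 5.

In cylindrical coordinates, x = r cos(θ), y = r sin(θ), z = z, and dV = r dr dθ dz.

The integrand becomes 7r^2, so

    ∭_E (7x^2 + 7y^2) dV = ∫_{0}^{2π} ∫_{0}^{3} ∫_{-5}^{5} (7r^2) · r dz dr dθ.

Inner (z): 70r^3.
Middle (r from 0 to 3): 2835/2.
Outer (θ): 2835π.

Therefore the triple integral equals 2835π.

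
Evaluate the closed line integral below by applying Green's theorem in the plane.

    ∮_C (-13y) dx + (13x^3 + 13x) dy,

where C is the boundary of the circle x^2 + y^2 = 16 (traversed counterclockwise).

Green's theorem converts the closed line integral into a double integral over the enclosed region D:

    ∮_C P dx + Q dy = ∬_D (∂Q/∂x - ∂P/∂y) dA.

Here P = -13y, Q = 13x^3 + 13x, so

    ∂Q/∂x = 39x^2 + 13,    ∂P/∂y = -13,
    ∂Q/∂x - ∂P/∂y = 39x^2 + 26.

D is the region x^2 + y^2 ≤ 16. Evaluating the double integral:

In polar coordinates (x = r cos θ, y = r sin θ, dA = r dr dθ) the integrand becomes 39r^2cos(θ)^2 + 26, so

    ∬_D (39x^2 + 26) dA = ∫_0^{2π} ∫_0^{4} (39r^2cos(θ)^2 + 26) · r dr dθ.

Inner (r from 0 to 4): 2496cos(θ)^2 + 208.
Outer (θ from 0 to 2π): 2912π.

Therefore ∮_C P dx + Q dy = 2912π.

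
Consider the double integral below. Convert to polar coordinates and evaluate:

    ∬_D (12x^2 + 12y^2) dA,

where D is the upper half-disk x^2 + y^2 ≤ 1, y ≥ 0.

The region D is 0 ≤ r ≤ 1, 0 ≤ θ ≤ π in polar coordinates, where x = r cos(θ), y = r sin(θ), and dA = r dr dθ.

Under the substitution, the integrand becomes 12r^2, so

    ∬_D (12x^2 + 12y^2) dA = ∫_{0}^{π} ∫_{0}^{1} (12r^2) · r dr dθ.

Inner integral (in r): ∫_{0}^{1} (12r^2) · r dr = 3.

Outer integral (in θ): ∫_{0}^{π} (3) dθ = 3π.

Therefore ∬_D (12x^2 + 12y^2) dA = 3π.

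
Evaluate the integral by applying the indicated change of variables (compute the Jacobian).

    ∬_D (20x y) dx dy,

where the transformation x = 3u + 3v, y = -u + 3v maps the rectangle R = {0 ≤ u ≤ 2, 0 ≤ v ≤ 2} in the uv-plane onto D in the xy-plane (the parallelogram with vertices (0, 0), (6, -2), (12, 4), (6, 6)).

Compute the Jacobian determinant of (x, y) with respect to (u, v):

    ∂(x,y)/∂(u,v) = | 3  3 | = (3)(3) - (3)(-1) = 12.
                   | -1  3 |

Its absolute value is |J| = 12 (the area scaling factor).

Substituting x = 3u + 3v, y = -u + 3v into the integrand,

    20x y → -60u^2 + 120u v + 180v^2,

so the integral becomes

    ∬_R (-60u^2 + 120u v + 180v^2) · |J| du dv = ∫_0^2 ∫_0^2 (-720u^2 + 1440u v + 2160v^2) dv du.

Inner (v): -1440u^2 + 2880u + 5760.
Outer (u): 13440.

Therefore ∬_D (20x y) dx dy = 13440.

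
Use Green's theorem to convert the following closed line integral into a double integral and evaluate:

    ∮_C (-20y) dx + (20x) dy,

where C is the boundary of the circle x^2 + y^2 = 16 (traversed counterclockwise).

Green's theorem converts the closed line integral into a double integral over the enclosed region D:

    ∮_C P dx + Q dy = ∬_D (∂Q/∂x - ∂P/∂y) dA.

Here P = -20y, Q = 20x, so

    ∂Q/∂x = 20,    ∂P/∂y = -20,
    ∂Q/∂x - ∂P/∂y = 40.

D is the region x^2 + y^2 ≤ 16. Evaluating the double integral:

In polar coordinates (x = r cos θ, y = r sin θ, dA = r dr dθ) the integrand becomes 40, so

    ∬_D (40) dA = ∫_0^{2π} ∫_0^{4} (40) · r dr dθ.

Inner (r from 0 to 4): 320.
Outer (θ from 0 to 2π): 640π.

Therefore ∮_C P dx + Q dy = 640π.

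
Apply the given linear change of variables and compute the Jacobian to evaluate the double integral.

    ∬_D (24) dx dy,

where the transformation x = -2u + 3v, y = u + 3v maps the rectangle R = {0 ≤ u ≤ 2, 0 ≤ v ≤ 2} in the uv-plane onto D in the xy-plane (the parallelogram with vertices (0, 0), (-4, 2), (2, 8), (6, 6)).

Compute the Jacobian determinant of (x, y) with respect to (u, v):

    ∂(x,y)/∂(u,v) = | -2  3 | = (-2)(3) - (3)(1) = -9.
                   | 1  3 |

Its absolute value is |J| = 9 (the area scaling factor).

Substituting x = -2u + 3v, y = u + 3v into the integrand,

    24 → 24,

so the integral becomes

    ∬_R (24) · |J| du dv = ∫_0^2 ∫_0^2 (216) dv du.

Inner (v): 432.
Outer (u): 864.

Therefore ∬_D (24) dx dy = 864.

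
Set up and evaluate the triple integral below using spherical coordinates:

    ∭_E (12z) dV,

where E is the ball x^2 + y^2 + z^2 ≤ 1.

In spherical coordinates, x = ρ sin(φ) cos(θ), y = ρ sin(φ) sin(θ), z = ρ cos(φ), and dV = ρ^2 sin(φ) dρ dφ dθ.

The integrand becomes 12ρ cos(φ), so

    ∭_E (12z) dV = ∫_{0}^{2π} ∫_{0}^{π} ∫_{0}^{1} (12ρ cos(φ)) · ρ^2 sin(φ) dρ dφ dθ.

Inner (ρ): 3sin(2φ)/2.
Middle (φ): 0.
Outer (θ): 0.

Therefore the triple integral equals 0.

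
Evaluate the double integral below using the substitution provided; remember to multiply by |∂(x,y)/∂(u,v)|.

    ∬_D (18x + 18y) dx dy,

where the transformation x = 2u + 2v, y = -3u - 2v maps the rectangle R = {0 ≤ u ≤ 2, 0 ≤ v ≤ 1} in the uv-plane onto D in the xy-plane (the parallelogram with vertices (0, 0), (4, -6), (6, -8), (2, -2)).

Compute the Jacobian determinant of (x, y) with respect to (u, v):

    ∂(x,y)/∂(u,v) = | 2  2 | = (2)(-2) - (2)(-3) = 2.
                   | -3  -2 |

Its absolute value is |J| = 2 (the area scaling factor).

Substituting x = 2u + 2v, y = -3u - 2v into the integrand,

    18x + 18y → -18u,

so the integral becomes

    ∬_R (-18u) · |J| du dv = ∫_0^2 ∫_0^1 (-36u) dv du.

Inner (v): -36u.
Outer (u): -72.

Therefore ∬_D (18x + 18y) dx dy = -72.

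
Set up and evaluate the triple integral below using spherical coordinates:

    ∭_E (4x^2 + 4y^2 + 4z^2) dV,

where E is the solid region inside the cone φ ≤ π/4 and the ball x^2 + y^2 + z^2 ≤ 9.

In spherical coordinates, x = ρ sin(φ) cos(θ), y = ρ sin(φ) sin(θ), z = ρ cos(φ), and dV = ρ^2 sin(φ) dρ dφ dθ.

The integrand becomes 4ρ^2, so

    ∭_E (4x^2 + 4y^2 + 4z^2) dV = ∫_{0}^{2π} ∫_{0}^{π/4} ∫_{0}^{3} (4ρ^2) · ρ^2 sin(φ) dρ dφ dθ.

Inner (ρ): 972sin(φ)/5.
Middle (φ): 972/5 - 486sqrt(2)/5.
Outer (θ): 972π (2 - sqrt(2))/5.

Therefore the triple integral equals 972π (2 - sqrt(2))/5.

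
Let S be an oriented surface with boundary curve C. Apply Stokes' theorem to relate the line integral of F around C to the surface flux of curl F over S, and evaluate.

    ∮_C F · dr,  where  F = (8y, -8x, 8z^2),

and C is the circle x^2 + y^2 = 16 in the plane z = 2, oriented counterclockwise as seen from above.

Let S be the flat disk x^2 + y^2 ≤ 16 in the plane z = 2, with upward unit normal n̂ = ẑ. By Stokes' theorem,

    ∮_C F · dr = ∬_S (∇ × F) · n̂ dS = ∬_D (curl F)_z dA,

where D is the disk x^2 + y^2 ≤ 16.

Compute the curl of F = (8y, -8x, 8z^2):
    (∇ × F)_x = ∂F_z/∂y - ∂F_y/∂z = 0,
    (∇ × F)_y = ∂F_x/∂z - ∂F_z/∂x = 0,
    (∇ × F)_z = ∂F_y/∂x - ∂F_x/∂y = -16.

On z = 2, (curl F)_z = -16.

Convert to polar (x = r cos θ, y = r sin θ, dA = r dr dθ); the integrand becomes -16, so

    ∬_D (curl F)_z dA = ∫_0^{2π} ∫_0^{4} (-16) · r dr dθ.

Inner (r from 0 to 4): -128.
Outer (θ from 0 to 2π): -256π.

Therefore ∮_C F · dr = -256π.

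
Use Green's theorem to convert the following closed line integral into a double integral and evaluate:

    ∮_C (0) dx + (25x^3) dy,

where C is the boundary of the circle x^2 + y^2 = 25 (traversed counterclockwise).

Green's theorem converts the closed line integral into a double integral over the enclosed region D:

    ∮_C P dx + Q dy = ∬_D (∂Q/∂x - ∂P/∂y) dA.

Here P = 0, Q = 25x^3, so

    ∂Q/∂x = 75x^2,    ∂P/∂y = 0,
    ∂Q/∂x - ∂P/∂y = 75x^2.

D is the region x^2 + y^2 ≤ 25. Evaluating the double integral:

In polar coordinates (x = r cos θ, y = r sin θ, dA = r dr dθ) the integrand becomes 75r^2cos(θ)^2, so

    ∬_D (75x^2) dA = ∫_0^{2π} ∫_0^{5} (75r^2cos(θ)^2) · r dr dθ.

Inner (r from 0 to 5): 46875cos(θ)^2/4.
Outer (θ from 0 to 2π): 46875π/4.

Therefore ∮_C P dx + Q dy = 46875π/4.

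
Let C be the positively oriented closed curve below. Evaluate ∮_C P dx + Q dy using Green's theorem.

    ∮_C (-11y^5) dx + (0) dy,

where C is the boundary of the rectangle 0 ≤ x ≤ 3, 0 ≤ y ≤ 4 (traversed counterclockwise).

Green's theorem converts the closed line integral into a double integral over the enclosed region D:

    ∮_C P dx + Q dy = ∬_D (∂Q/∂x - ∂P/∂y) dA.

Here P = -11y^5, Q = 0, so

    ∂Q/∂x = 0,    ∂P/∂y = -55y^4,
    ∂Q/∂x - ∂P/∂y = 55y^4.

D is the region 0 ≤ x ≤ 3, 0 ≤ y ≤ 4. Evaluating the double integral:

    ∬_D (55y^4) dA = ∫_0^{3} ∫_0^{4} (55y^4) dy dx.

Inner (y from 0 to 4): 11264.
Outer (x from 0 to 3): 33792.

Therefore ∮_C P dx + Q dy = 33792.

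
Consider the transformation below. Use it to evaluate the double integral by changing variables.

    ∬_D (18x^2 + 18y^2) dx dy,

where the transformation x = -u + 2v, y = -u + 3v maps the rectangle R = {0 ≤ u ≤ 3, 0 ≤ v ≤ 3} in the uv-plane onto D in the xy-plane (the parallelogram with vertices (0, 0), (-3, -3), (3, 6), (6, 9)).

Compute the Jacobian determinant of (x, y) with respect to (u, v):

    ∂(x,y)/∂(u,v) = | -1  2 | = (-1)(3) - (2)(-1) = -1.
                   | -1  3 |

Its absolute value is |J| = 1 (the area scaling factor).

Substituting x = -u + 2v, y = -u + 3v into the integrand,

    18x^2 + 18y^2 → 36u^2 - 180u v + 234v^2,

so the integral becomes

    ∬_R (36u^2 - 180u v + 234v^2) · |J| du dv = ∫_0^3 ∫_0^3 (36u^2 - 180u v + 234v^2) dv du.

Inner (v): 108u^2 - 810u + 2106.
Outer (u): 3645.

Therefore ∬_D (18x^2 + 18y^2) dx dy = 3645.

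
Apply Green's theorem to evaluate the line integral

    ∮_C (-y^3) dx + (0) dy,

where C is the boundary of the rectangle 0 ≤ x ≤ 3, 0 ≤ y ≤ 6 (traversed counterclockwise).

Green's theorem converts the closed line integral into a double integral over the enclosed region D:

    ∮_C P dx + Q dy = ∬_D (∂Q/∂x - ∂P/∂y) dA.

Here P = -y^3, Q = 0, so

    ∂Q/∂x = 0,    ∂P/∂y = -3y^2,
    ∂Q/∂x - ∂P/∂y = 3y^2.

D is the region 0 ≤ x ≤ 3, 0 ≤ y ≤ 6. Evaluating the double integral:

    ∬_D (3y^2) dA = ∫_0^{3} ∫_0^{6} (3y^2) dy dx.

Inner (y from 0 to 6): 216.
Outer (x from 0 to 3): 648.

Therefore ∮_C P dx + Q dy = 648.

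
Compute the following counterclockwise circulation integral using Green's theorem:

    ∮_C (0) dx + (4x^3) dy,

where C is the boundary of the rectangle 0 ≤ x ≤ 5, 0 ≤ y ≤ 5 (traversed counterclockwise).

Green's theorem converts the closed line integral into a double integral over the enclosed region D:

    ∮_C P dx + Q dy = ∬_D (∂Q/∂x - ∂P/∂y) dA.

Here P = 0, Q = 4x^3, so

    ∂Q/∂x = 12x^2,    ∂P/∂y = 0,
    ∂Q/∂x - ∂P/∂y = 12x^2.

D is the region 0 ≤ x ≤ 5, 0 ≤ y ≤ 5. Evaluating the double integral:

    ∬_D (12x^2) dA = ∫_0^{5} ∫_0^{5} (12x^2) dy dx.

Inner (y from 0 to 5): 60x^2.
Outer (x from 0 to 5): 2500.

Therefore ∮_C P dx + Q dy = 2500.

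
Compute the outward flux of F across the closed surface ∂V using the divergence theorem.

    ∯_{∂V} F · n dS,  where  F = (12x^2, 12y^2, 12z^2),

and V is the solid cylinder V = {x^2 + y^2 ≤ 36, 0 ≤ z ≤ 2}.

By the divergence theorem,

    ∯_{∂V} F · n dS = ∭_V (∇ · F) dV.

Compute the divergence:
    ∇ · F = ∂F_x/∂x + ∂F_y/∂y + ∂F_z/∂z = 24x + 24y + 24z.

In cylindrical coordinates, x = r cos(θ), y = r sin(θ), z = z, dV = r dr dθ dz, with 0 ≤ r ≤ 6, 0 ≤ θ ≤ 2π, 0 ≤ z ≤ 2.

The integrand, after substitution and multiplying by the volume element, becomes (24sqrt(2)r sin(θ + π/4) + 24z) · r, so

    ∭_V (∇·F) dV = ∫_0^{2π} ∫_0^{6} ∫_0^{2} (24sqrt(2)r sin(θ + π/4) + 24z) · r dz dr dθ.

Inner (z from 0 to 2): 48r (sqrt(2)r sin(θ + π/4) + 1).
Middle (r from 0 to 6): 3456sqrt(2)sin(θ + π/4) + 864.
Outer (θ from 0 to 2π): 1728π.

Therefore ∯_{∂V} F · n dS = 1728π.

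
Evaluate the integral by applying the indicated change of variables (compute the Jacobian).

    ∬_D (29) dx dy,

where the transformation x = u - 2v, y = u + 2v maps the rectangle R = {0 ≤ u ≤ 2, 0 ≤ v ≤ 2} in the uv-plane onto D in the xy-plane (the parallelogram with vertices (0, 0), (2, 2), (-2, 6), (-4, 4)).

Compute the Jacobian determinant of (x, y) with respect to (u, v):

    ∂(x,y)/∂(u,v) = | 1  -2 | = (1)(2) - (-2)(1) = 4.
                   | 1  2 |

Its absolute value is |J| = 4 (the area scaling factor).

Substituting x = u - 2v, y = u + 2v into the integrand,

    29 → 29,

so the integral becomes

    ∬_R (29) · |J| du dv = ∫_0^2 ∫_0^2 (116) dv du.

Inner (v): 232.
Outer (u): 464.

Therefore ∬_D (29) dx dy = 464.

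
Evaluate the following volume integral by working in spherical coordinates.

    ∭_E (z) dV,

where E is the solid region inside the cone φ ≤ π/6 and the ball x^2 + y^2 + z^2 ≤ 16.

In spherical coordinates, x = ρ sin(φ) cos(θ), y = ρ sin(φ) sin(θ), z = ρ cos(φ), and dV = ρ^2 sin(φ) dρ dφ dθ.

The integrand becomes ρ cos(φ), so

    ∭_E (z) dV = ∫_{0}^{2π} ∫_{0}^{π/6} ∫_{0}^{4} (ρ cos(φ)) · ρ^2 sin(φ) dρ dφ dθ.

Inner (ρ): 32sin(2φ).
Middle (φ): 8.
Outer (θ): 16π.

Therefore the triple integral equals 16π.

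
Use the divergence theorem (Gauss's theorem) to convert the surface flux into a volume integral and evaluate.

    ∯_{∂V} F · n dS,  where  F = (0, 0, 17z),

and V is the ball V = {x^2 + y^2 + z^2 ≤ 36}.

By the divergence theorem,

    ∯_{∂V} F · n dS = ∭_V (∇ · F) dV.

Compute the divergence:
    ∇ · F = ∂F_x/∂x + ∂F_y/∂y + ∂F_z/∂z = 0 + 0 + 17 = 17.

In spherical coordinates, x = ρ sin(φ) cos(θ), y = ρ sin(φ) sin(θ), z = ρ cos(φ), dV = ρ^2 sin(φ) dρ dφ dθ, with 0 ≤ ρ ≤ 6, 0 ≤ φ ≤ π, 0 ≤ θ ≤ 2π.

The integrand, after substitution and multiplying by the volume element, becomes (17) · ρ^2 sin(φ), so

    ∭_V (∇·F) dV = ∫_0^{2π} ∫_0^{π} ∫_0^{6} (17) · ρ^2 sin(φ) dρ dφ dθ.

Inner (ρ from 0 to 6): 1224sin(φ).
Middle (φ from 0 to π): 2448.
Outer (θ from 0 to 2π): 4896π.

Therefore ∯_{∂V} F · n dS = 4896π.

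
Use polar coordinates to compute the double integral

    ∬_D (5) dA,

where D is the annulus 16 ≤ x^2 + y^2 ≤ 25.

The region D is 4 ≤ r ≤ 5, 0 ≤ θ ≤ 2π in polar coordinates, where x = r cos(θ), y = r sin(θ), and dA = r dr dθ.

Under the substitution, the integrand becomes 5, so

    ∬_D (5) dA = ∫_{0}^{2π} ∫_{4}^{5} (5) · r dr dθ.

Inner integral (in r): ∫_{4}^{5} (5) · r dr = 45/2.

Outer integral (in θ): ∫_{0}^{2π} (45/2) dθ = 45π.

Therefore ∬_D (5) dA = 45π.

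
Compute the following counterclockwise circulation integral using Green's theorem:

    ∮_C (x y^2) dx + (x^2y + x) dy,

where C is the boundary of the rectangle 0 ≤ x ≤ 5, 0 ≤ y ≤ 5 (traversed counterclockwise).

Green's theorem converts the closed line integral into a double integral over the enclosed region D:

    ∮_C P dx + Q dy = ∬_D (∂Q/∂x - ∂P/∂y) dA.

Here P = x y^2, Q = x^2y + x, so

    ∂Q/∂x = 2x y + 1,    ∂P/∂y = 2x y,
    ∂Q/∂x - ∂P/∂y = 1.

D is the region 0 ≤ x ≤ 5, 0 ≤ y ≤ 5. Evaluating the double integral:

    ∬_D (1) dA = ∫_0^{5} ∫_0^{5} (1) dy dx.

Inner (y from 0 to 5): 5.
Outer (x from 0 to 5): 25.

Therefore ∮_C P dx + Q dy = 25.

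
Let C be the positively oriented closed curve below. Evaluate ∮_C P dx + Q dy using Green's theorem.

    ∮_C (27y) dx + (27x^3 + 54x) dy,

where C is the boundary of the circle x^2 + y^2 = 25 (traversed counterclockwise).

Green's theorem converts the closed line integral into a double integral over the enclosed region D:

    ∮_C P dx + Q dy = ∬_D (∂Q/∂x - ∂P/∂y) dA.

Here P = 27y, Q = 27x^3 + 54x, so

    ∂Q/∂x = 81x^2 + 54,    ∂P/∂y = 27,
    ∂Q/∂x - ∂P/∂y = 81x^2 + 27.

D is the region x^2 + y^2 ≤ 25. Evaluating the double integral:

In polar coordinates (x = r cos θ, y = r sin θ, dA = r dr dθ) the integrand becomes 81r^2cos(θ)^2 + 27, so

    ∬_D (81x^2 + 27) dA = ∫_0^{2π} ∫_0^{5} (81r^2cos(θ)^2 + 27) · r dr dθ.

Inner (r from 0 to 5): 50625cos(θ)^2/4 + 675/2.
Outer (θ from 0 to 2π): 53325π/4.

Therefore ∮_C P dx + Q dy = 53325π/4.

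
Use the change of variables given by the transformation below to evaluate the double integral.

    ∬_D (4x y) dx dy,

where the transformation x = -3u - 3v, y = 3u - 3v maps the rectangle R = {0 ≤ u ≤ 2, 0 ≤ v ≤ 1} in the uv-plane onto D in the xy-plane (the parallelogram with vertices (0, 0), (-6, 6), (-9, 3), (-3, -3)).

Compute the Jacobian determinant of (x, y) with respect to (u, v):

    ∂(x,y)/∂(u,v) = | -3  -3 | = (-3)(-3) - (-3)(3) = 18.
                   | 3  -3 |

Its absolute value is |J| = 18 (the area scaling factor).

Substituting x = -3u - 3v, y = 3u - 3v into the integrand,

    4x y → -36u^2 + 36v^2,

so the integral becomes

    ∬_R (-36u^2 + 36v^2) · |J| du dv = ∫_0^2 ∫_0^1 (-648u^2 + 648v^2) dv du.

Inner (v): 216 - 648u^2.
Outer (u): -1296.

Therefore ∬_D (4x y) dx dy = -1296.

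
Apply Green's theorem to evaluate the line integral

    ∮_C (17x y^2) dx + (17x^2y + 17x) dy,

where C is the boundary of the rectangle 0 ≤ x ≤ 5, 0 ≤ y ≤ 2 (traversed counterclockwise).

Green's theorem converts the closed line integral into a double integral over the enclosed region D:

    ∮_C P dx + Q dy = ∬_D (∂Q/∂x - ∂P/∂y) dA.

Here P = 17x y^2, Q = 17x^2y + 17x, so

    ∂Q/∂x = 34x y + 17,    ∂P/∂y = 34x y,
    ∂Q/∂x - ∂P/∂y = 17.

D is the region 0 ≤ x ≤ 5, 0 ≤ y ≤ 2. Evaluating the double integral:

    ∬_D (17) dA = ∫_0^{5} ∫_0^{2} (17) dy dx.

Inner (y from 0 to 2): 34.
Outer (x from 0 to 5): 170.

Therefore ∮_C P dx + Q dy = 170.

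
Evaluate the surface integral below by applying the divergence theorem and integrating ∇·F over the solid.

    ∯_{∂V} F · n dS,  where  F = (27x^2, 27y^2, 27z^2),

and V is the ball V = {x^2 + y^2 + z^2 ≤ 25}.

By the divergence theorem,

    ∯_{∂V} F · n dS = ∭_V (∇ · F) dV.

Compute the divergence:
    ∇ · F = ∂F_x/∂x + ∂F_y/∂y + ∂F_z/∂z = 54x + 54y + 54z.

In spherical coordinates, x = ρ sin(φ) cos(θ), y = ρ sin(φ) sin(θ), z = ρ cos(φ), dV = ρ^2 sin(φ) dρ dφ dθ, with 0 ≤ ρ ≤ 5, 0 ≤ φ ≤ π, 0 ≤ θ ≤ 2π.

The integrand, after substitution and multiplying by the volume element, becomes (54ρ (sqrt(2)sin(φ)sin(θ + π/4) + cos(φ))) · ρ^2 sin(φ), so

    ∭_V (∇·F) dV = ∫_0^{2π} ∫_0^{π} ∫_0^{5} (54ρ (sqrt(2)sin(φ)sin(θ + π/4) + cos(φ))) · ρ^2 sin(φ) dρ dφ dθ.

Inner (ρ from 0 to 5): 16875(sqrt(2)sin(φ)sin(θ + π/4) + cos(φ))sin(φ)/2.
Middle (φ from 0 to π): 16875sqrt(2)π sin(θ + π/4)/4.
Outer (θ from 0 to 2π): 0.

Therefore ∯_{∂V} F · n dS = 0.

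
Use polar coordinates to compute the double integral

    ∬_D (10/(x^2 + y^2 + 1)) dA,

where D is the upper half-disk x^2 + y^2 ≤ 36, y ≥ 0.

The region D is 0 ≤ r ≤ 6, 0 ≤ θ ≤ π in polar coordinates, where x = r cos(θ), y = r sin(θ), and dA = r dr dθ.

Under the substitution, the integrand becomes 10/(r^2 + 1), so

    ∬_D (10/(x^2 + y^2 + 1)) dA = ∫_{0}^{π} ∫_{0}^{6} (10/(r^2 + 1)) · r dr dθ.

Inner integral (in r): ∫_{0}^{6} (10/(r^2 + 1)) · r dr = log(69343957).

Outer integral (in θ): ∫_{0}^{π} (log(69343957)) dθ = log(69343957^π).

Therefore ∬_D (10/(x^2 + y^2 + 1)) dA = log(69343957^π).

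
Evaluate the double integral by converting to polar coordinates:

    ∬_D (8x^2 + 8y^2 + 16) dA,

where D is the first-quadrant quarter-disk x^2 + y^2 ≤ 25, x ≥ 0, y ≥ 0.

The region D is 0 ≤ r ≤ 5, 0 ≤ θ ≤ π/2 in polar coordinates, where x = r cos(θ), y = r sin(θ), and dA = r dr dθ.

Under the substitution, the integrand becomes 8r^2 + 16, so

    ∬_D (8x^2 + 8y^2 + 16) dA = ∫_{0}^{π/2} ∫_{0}^{5} (8r^2 + 16) · r dr dθ.

Inner integral (in r): ∫_{0}^{5} (8r^2 + 16) · r dr = 1450.

Outer integral (in θ): ∫_{0}^{π/2} (1450) dθ = 725π.

Therefore ∬_D (8x^2 + 8y^2 + 16) dA = 725π.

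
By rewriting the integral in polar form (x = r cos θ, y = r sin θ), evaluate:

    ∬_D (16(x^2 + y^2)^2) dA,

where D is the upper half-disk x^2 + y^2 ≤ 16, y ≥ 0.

The region D is 0 ≤ r ≤ 4, 0 ≤ θ ≤ π in polar coordinates, where x = r cos(θ), y = r sin(θ), and dA = r dr dθ.

Under the substitution, the integrand becomes 16r^4, so

    ∬_D (16(x^2 + y^2)^2) dA = ∫_{0}^{π} ∫_{0}^{4} (16r^4) · r dr dθ.

Inner integral (in r): ∫_{0}^{4} (16r^4) · r dr = 32768/3.

Outer integral (in θ): ∫_{0}^{π} (32768/3) dθ = 32768π/3.

Therefore ∬_D (16(x^2 + y^2)^2) dA = 32768π/3.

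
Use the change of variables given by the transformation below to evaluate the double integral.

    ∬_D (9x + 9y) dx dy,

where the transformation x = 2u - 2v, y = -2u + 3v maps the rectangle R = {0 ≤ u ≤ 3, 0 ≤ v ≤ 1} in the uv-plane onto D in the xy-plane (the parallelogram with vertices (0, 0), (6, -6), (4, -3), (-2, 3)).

Compute the Jacobian determinant of (x, y) with respect to (u, v):

    ∂(x,y)/∂(u,v) = | 2  -2 | = (2)(3) - (-2)(-2) = 2.
                   | -2  3 |

Its absolute value is |J| = 2 (the area scaling factor).

Substituting x = 2u - 2v, y = -2u + 3v into the integrand,

    9x + 9y → 9v,

so the integral becomes

    ∬_R (9v) · |J| du dv = ∫_0^3 ∫_0^1 (18v) dv du.

Inner (v): 9.
Outer (u): 27.

Therefore ∬_D (9x + 9y) dx dy = 27.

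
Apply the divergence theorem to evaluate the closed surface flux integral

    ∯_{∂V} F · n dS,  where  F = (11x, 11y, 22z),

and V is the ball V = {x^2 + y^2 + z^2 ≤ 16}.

By the divergence theorem,

    ∯_{∂V} F · n dS = ∭_V (∇ · F) dV.

Compute the divergence:
    ∇ · F = ∂F_x/∂x + ∂F_y/∂y + ∂F_z/∂z = 11 + 11 + 22 = 44.

In spherical coordinates, x = ρ sin(φ) cos(θ), y = ρ sin(φ) sin(θ), z = ρ cos(φ), dV = ρ^2 sin(φ) dρ dφ dθ, with 0 ≤ ρ ≤ 4, 0 ≤ φ ≤ π, 0 ≤ θ ≤ 2π.

The integrand, after substitution and multiplying by the volume element, becomes (44) · ρ^2 sin(φ), so

    ∭_V (∇·F) dV = ∫_0^{2π} ∫_0^{π} ∫_0^{4} (44) · ρ^2 sin(φ) dρ dφ dθ.

Inner (ρ from 0 to 4): 2816sin(φ)/3.
Middle (φ from 0 to π): 5632/3.
Outer (θ from 0 to 2π): 11264π/3.

Therefore ∯_{∂V} F · n dS = 11264π/3.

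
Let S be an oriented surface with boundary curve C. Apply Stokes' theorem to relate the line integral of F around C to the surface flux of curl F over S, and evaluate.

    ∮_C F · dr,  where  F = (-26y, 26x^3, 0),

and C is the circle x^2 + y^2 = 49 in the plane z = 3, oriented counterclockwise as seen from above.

Let S be the flat disk x^2 + y^2 ≤ 49 in the plane z = 3, with upward unit normal n̂ = ẑ. By Stokes' theorem,

    ∮_C F · dr = ∬_S (∇ × F) · n̂ dS = ∬_D (curl F)_z dA,

where D is the disk x^2 + y^2 ≤ 49.

Compute the curl of F = (-26y, 26x^3, 0):
    (∇ × F)_x = ∂F_z/∂y - ∂F_y/∂z = 0,
    (∇ × F)_y = ∂F_x/∂z - ∂F_z/∂x = 0,
    (∇ × F)_z = ∂F_y/∂x - ∂F_x/∂y = 78x^2 + 26.

On z = 3, (curl F)_z = 78x^2 + 26.

Convert to polar (x = r cos θ, y = r sin θ, dA = r dr dθ); the integrand becomes 78r^2cos(θ)^2 + 26, so

    ∬_D (curl F)_z dA = ∫_0^{2π} ∫_0^{7} (78r^2cos(θ)^2 + 26) · r dr dθ.

Inner (r from 0 to 7): 93639cos(θ)^2/2 + 637.
Outer (θ from 0 to 2π): 96187π/2.

Therefore ∮_C F · dr = 96187π/2.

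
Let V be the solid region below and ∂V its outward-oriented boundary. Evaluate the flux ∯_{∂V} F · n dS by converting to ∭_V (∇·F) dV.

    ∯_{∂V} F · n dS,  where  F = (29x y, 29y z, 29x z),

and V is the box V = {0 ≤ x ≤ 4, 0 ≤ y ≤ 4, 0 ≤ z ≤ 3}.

By the divergence theorem,

    ∯_{∂V} F · n dS = ∭_V (∇ · F) dV.

Compute the divergence:
    ∇ · F = ∂F_x/∂x + ∂F_y/∂y + ∂F_z/∂z = 29y + 29z + 29x = 29x + 29y + 29z.

V is a rectangular box, so dV = dx dy dz with 0 ≤ x ≤ 4, 0 ≤ y ≤ 4, 0 ≤ z ≤ 3.

Integrate (29x + 29y + 29z) over V as an iterated integral:

    ∭_V (∇·F) dV = ∫_0^{4} ∫_0^{4} ∫_0^{3} (29x + 29y + 29z) dz dy dx.

Inner (z from 0 to 3): 87x + 87y + 261/2.
Middle (y from 0 to 4): 348x + 1218.
Outer (x from 0 to 4): 7656.

Therefore ∯_{∂V} F · n dS = 7656.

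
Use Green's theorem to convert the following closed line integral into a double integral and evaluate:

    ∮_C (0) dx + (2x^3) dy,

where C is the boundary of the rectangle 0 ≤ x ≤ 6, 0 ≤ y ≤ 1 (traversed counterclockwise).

Green's theorem converts the closed line integral into a double integral over the enclosed region D:

    ∮_C P dx + Q dy = ∬_D (∂Q/∂x - ∂P/∂y) dA.

Here P = 0, Q = 2x^3, so

    ∂Q/∂x = 6x^2,    ∂P/∂y = 0,
    ∂Q/∂x - ∂P/∂y = 6x^2.

D is the region 0 ≤ x ≤ 6, 0 ≤ y ≤ 1. Evaluating the double integral:

    ∬_D (6x^2) dA = ∫_0^{6} ∫_0^{1} (6x^2) dy dx.

Inner (y from 0 to 1): 6x^2.
Outer (x from 0 to 6): 432.

Therefore ∮_C P dx + Q dy = 432.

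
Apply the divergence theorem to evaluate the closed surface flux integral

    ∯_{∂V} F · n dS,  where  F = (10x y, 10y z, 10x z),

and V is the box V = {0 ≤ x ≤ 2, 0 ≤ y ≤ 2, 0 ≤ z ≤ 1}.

By the divergence theorem,

    ∯_{∂V} F · n dS = ∭_V (∇ · F) dV.

Compute the divergence:
    ∇ · F = ∂F_x/∂x + ∂F_y/∂y + ∂F_z/∂z = 10y + 10z + 10x = 10x + 10y + 10z.

V is a rectangular box, so dV = dx dy dz with 0 ≤ x ≤ 2, 0 ≤ y ≤ 2, 0 ≤ z ≤ 1.

Integrate (10x + 10y + 10z) over V as an iterated integral:

    ∭_V (∇·F) dV = ∫_0^{2} ∫_0^{2} ∫_0^{1} (10x + 10y + 10z) dz dy dx.

Inner (z from 0 to 1): 10x + 10y + 5.
Middle (y from 0 to 2): 20x + 30.
Outer (x from 0 to 2): 100.

Therefore ∯_{∂V} F · n dS = 100.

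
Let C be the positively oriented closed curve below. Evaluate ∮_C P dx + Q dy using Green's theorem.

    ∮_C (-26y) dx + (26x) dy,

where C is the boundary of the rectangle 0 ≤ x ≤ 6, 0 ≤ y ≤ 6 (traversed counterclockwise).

Green's theorem converts the closed line integral into a double integral over the enclosed region D:

    ∮_C P dx + Q dy = ∬_D (∂Q/∂x - ∂P/∂y) dA.

Here P = -26y, Q = 26x, so

    ∂Q/∂x = 26,    ∂P/∂y = -26,
    ∂Q/∂x - ∂P/∂y = 52.

D is the region 0 ≤ x ≤ 6, 0 ≤ y ≤ 6. Evaluating the double integral:

    ∬_D (52) dA = ∫_0^{6} ∫_0^{6} (52) dy dx.

Inner (y from 0 to 6): 312.
Outer (x from 0 to 6): 1872.

Therefore ∮_C P dx + Q dy = 1872.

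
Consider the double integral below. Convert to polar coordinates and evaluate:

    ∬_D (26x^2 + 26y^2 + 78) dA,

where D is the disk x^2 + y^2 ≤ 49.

The region D is 0 ≤ r ≤ 7, 0 ≤ θ ≤ 2π in polar coordinates, where x = r cos(θ), y = r sin(θ), and dA = r dr dθ.

Under the substitution, the integrand becomes 26r^2 + 78, so

    ∬_D (26x^2 + 26y^2 + 78) dA = ∫_{0}^{2π} ∫_{0}^{7} (26r^2 + 78) · r dr dθ.

Inner integral (in r): ∫_{0}^{7} (26r^2 + 78) · r dr = 35035/2.

Outer integral (in θ): ∫_{0}^{2π} (35035/2) dθ = 35035π.

Therefore ∬_D (26x^2 + 26y^2 + 78) dA = 35035π.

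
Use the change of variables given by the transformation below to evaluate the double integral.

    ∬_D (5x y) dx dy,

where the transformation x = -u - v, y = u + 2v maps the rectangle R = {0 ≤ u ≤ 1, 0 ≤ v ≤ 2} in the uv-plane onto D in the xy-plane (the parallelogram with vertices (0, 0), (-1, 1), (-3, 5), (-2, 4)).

Compute the Jacobian determinant of (x, y) with respect to (u, v):

    ∂(x,y)/∂(u,v) = | -1  -1 | = (-1)(2) - (-1)(1) = -1.
                   | 1  2 |

Its absolute value is |J| = 1 (the area scaling factor).

Substituting x = -u - v, y = u + 2v into the integrand,

    5x y → -5u^2 - 15u v - 10v^2,

so the integral becomes

    ∬_R (-5u^2 - 15u v - 10v^2) · |J| du dv = ∫_0^1 ∫_0^2 (-5u^2 - 15u v - 10v^2) dv du.

Inner (v): -10u^2 - 30u - 80/3.
Outer (u): -45.

Therefore ∬_D (5x y) dx dy = -45.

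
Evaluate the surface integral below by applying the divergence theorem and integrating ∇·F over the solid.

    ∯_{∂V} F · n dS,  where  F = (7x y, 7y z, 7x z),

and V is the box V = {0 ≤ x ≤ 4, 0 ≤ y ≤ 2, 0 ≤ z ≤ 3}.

By the divergence theorem,

    ∯_{∂V} F · n dS = ∭_V (∇ · F) dV.

Compute the divergence:
    ∇ · F = ∂F_x/∂x + ∂F_y/∂y + ∂F_z/∂z = 7y + 7z + 7x = 7x + 7y + 7z.

V is a rectangular box, so dV = dx dy dz with 0 ≤ x ≤ 4, 0 ≤ y ≤ 2, 0 ≤ z ≤ 3.

Integrate (7x + 7y + 7z) over V as an iterated integral:

    ∭_V (∇·F) dV = ∫_0^{4} ∫_0^{2} ∫_0^{3} (7x + 7y + 7z) dz dy dx.

Inner (z from 0 to 3): 21x + 21y + 63/2.
Middle (y from 0 to 2): 42x + 105.
Outer (x from 0 to 4): 756.

Therefore ∯_{∂V} F · n dS = 756.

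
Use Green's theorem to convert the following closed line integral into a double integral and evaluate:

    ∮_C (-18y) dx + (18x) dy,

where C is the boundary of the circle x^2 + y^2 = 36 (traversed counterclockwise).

Green's theorem converts the closed line integral into a double integral over the enclosed region D:

    ∮_C P dx + Q dy = ∬_D (∂Q/∂x - ∂P/∂y) dA.

Here P = -18y, Q = 18x, so

    ∂Q/∂x = 18,    ∂P/∂y = -18,
    ∂Q/∂x - ∂P/∂y = 36.

D is the region x^2 + y^2 ≤ 36. Evaluating the double integral:

In polar coordinates (x = r cos θ, y = r sin θ, dA = r dr dθ) the integrand becomes 36, so

    ∬_D (36) dA = ∫_0^{2π} ∫_0^{6} (36) · r dr dθ.

Inner (r from 0 to 6): 648.
Outer (θ from 0 to 2π): 1296π.

Therefore ∮_C P dx + Q dy = 1296π.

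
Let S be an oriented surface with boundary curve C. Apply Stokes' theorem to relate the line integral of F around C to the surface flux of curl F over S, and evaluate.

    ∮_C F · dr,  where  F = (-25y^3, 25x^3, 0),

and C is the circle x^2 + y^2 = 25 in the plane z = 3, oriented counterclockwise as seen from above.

Let S be the flat disk x^2 + y^2 ≤ 25 in the plane z = 3, with upward unit normal n̂ = ẑ. By Stokes' theorem,

    ∮_C F · dr = ∬_S (∇ × F) · n̂ dS = ∬_D (curl F)_z dA,

where D is the disk x^2 + y^2 ≤ 25.

Compute the curl of F = (-25y^3, 25x^3, 0):
    (∇ × F)_x = ∂F_z/∂y - ∂F_y/∂z = 0,
    (∇ × F)_y = ∂F_x/∂z - ∂F_z/∂x = 0,
    (∇ × F)_z = ∂F_y/∂x - ∂F_x/∂y = 75x^2 + 75y^2.

On z = 3, (curl F)_z = 75x^2 + 75y^2.

Convert to polar (x = r cos θ, y = r sin θ, dA = r dr dθ); the integrand becomes 75r^2, so

    ∬_D (curl F)_z dA = ∫_0^{2π} ∫_0^{5} (75r^2) · r dr dθ.

Inner (r from 0 to 5): 46875/4.
Outer (θ from 0 to 2π): 46875π/2.

Therefore ∮_C F · dr = 46875π/2.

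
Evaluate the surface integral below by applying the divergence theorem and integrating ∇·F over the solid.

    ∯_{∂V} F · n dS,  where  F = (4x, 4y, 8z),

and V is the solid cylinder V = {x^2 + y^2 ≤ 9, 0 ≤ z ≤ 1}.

By the divergence theorem,

    ∯_{∂V} F · n dS = ∭_V (∇ · F) dV.

Compute the divergence:
    ∇ · F = ∂F_x/∂x + ∂F_y/∂y + ∂F_z/∂z = 4 + 4 + 8 = 16.

In cylindrical coordinates, x = r cos(θ), y = r sin(θ), z = z, dV = r dr dθ dz, with 0 ≤ r ≤ 3, 0 ≤ θ ≤ 2π, 0 ≤ z ≤ 1.

The integrand, after substitution and multiplying by the volume element, becomes (16) · r, so

    ∭_V (∇·F) dV = ∫_0^{2π} ∫_0^{3} ∫_0^{1} (16) · r dz dr dθ.

Inner (z from 0 to 1): 16r.
Middle (r from 0 to 3): 72.
Outer (θ from 0 to 2π): 144π.

Therefore ∯_{∂V} F · n dS = 144π.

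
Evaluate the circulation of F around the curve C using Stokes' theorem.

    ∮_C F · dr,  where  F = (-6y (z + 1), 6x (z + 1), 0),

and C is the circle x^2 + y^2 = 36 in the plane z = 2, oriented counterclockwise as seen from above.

Let S be the flat disk x^2 + y^2 ≤ 36 in the plane z = 2, with upward unit normal n̂ = ẑ. By Stokes' theorem,

    ∮_C F · dr = ∬_S (∇ × F) · n̂ dS = ∬_D (curl F)_z dA,

where D is the disk x^2 + y^2 ≤ 36.

Compute the curl of F = (-6y (z + 1), 6x (z + 1), 0):
    (∇ × F)_x = ∂F_z/∂y - ∂F_y/∂z = -6x,
    (∇ × F)_y = ∂F_x/∂z - ∂F_z/∂x = -6y,
    (∇ × F)_z = ∂F_y/∂x - ∂F_x/∂y = 12z + 12.

On z = 2, (curl F)_z = 36.

Convert to polar (x = r cos θ, y = r sin θ, dA = r dr dθ); the integrand becomes 36, so

    ∬_D (curl F)_z dA = ∫_0^{2π} ∫_0^{6} (36) · r dr dθ.

Inner (r from 0 to 6): 648.
Outer (θ from 0 to 2π): 1296π.

Therefore ∮_C F · dr = 1296π.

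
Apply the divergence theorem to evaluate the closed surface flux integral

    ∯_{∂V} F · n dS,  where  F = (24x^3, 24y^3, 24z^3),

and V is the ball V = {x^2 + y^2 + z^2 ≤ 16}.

By the divergence theorem,

    ∯_{∂V} F · n dS = ∭_V (∇ · F) dV.

Compute the divergence:
    ∇ · F = ∂F_x/∂x + ∂F_y/∂y + ∂F_z/∂z = 72x^2 + 72y^2 + 72z^2.

In spherical coordinates, x = ρ sin(φ) cos(θ), y = ρ sin(φ) sin(θ), z = ρ cos(φ), dV = ρ^2 sin(φ) dρ dφ dθ, with 0 ≤ ρ ≤ 4, 0 ≤ φ ≤ π, 0 ≤ θ ≤ 2π.

The integrand, after substitution and multiplying by the volume element, becomes (72ρ^2) · ρ^2 sin(φ), so

    ∭_V (∇·F) dV = ∫_0^{2π} ∫_0^{π} ∫_0^{4} (72ρ^2) · ρ^2 sin(φ) dρ dφ dθ.

Inner (ρ from 0 to 4): 73728sin(φ)/5.
Middle (φ from 0 to π): 147456/5.
Outer (θ from 0 to 2π): 294912π/5.

Therefore ∯_{∂V} F · n dS = 294912π/5.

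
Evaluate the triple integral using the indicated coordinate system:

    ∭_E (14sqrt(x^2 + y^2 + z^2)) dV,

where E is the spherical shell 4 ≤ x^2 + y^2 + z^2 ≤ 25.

In spherical coordinates, x = ρ sin(φ) cos(θ), y = ρ sin(φ) sin(θ), z = ρ cos(φ), and dV = ρ^2 sin(φ) dρ dφ dθ.

The integrand becomes 14ρ, so

    ∭_E (14sqrt(x^2 + y^2 + z^2)) dV = ∫_{0}^{2π} ∫_{0}^{π} ∫_{2}^{5} (14ρ) · ρ^2 sin(φ) dρ dφ dθ.

Inner (ρ): 4263sin(φ)/2.
Middle (φ): 4263.
Outer (θ): 8526π.

Therefore the triple integral equals 8526π.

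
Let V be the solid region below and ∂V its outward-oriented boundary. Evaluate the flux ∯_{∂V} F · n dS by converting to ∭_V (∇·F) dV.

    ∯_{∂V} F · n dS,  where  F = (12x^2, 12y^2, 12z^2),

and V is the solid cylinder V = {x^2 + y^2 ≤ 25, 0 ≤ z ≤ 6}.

By the divergence theorem,

    ∯_{∂V} F · n dS = ∭_V (∇ · F) dV.

Compute the divergence:
    ∇ · F = ∂F_x/∂x + ∂F_y/∂y + ∂F_z/∂z = 24x + 24y + 24z.

In cylindrical coordinates, x = r cos(θ), y = r sin(θ), z = z, dV = r dr dθ dz, with 0 ≤ r ≤ 5, 0 ≤ θ ≤ 2π, 0 ≤ z ≤ 6.

The integrand, after substitution and multiplying by the volume element, becomes (24sqrt(2)r sin(θ + π/4) + 24z) · r, so

    ∭_V (∇·F) dV = ∫_0^{2π} ∫_0^{5} ∫_0^{6} (24sqrt(2)r sin(θ + π/4) + 24z) · r dz dr dθ.

Inner (z from 0 to 6): 144r (sqrt(2)r sin(θ + π/4) + 3).
Middle (r from 0 to 5): 6000sqrt(2)sin(θ + π/4) + 5400.
Outer (θ from 0 to 2π): 10800π.

Therefore ∯_{∂V} F · n dS = 10800π.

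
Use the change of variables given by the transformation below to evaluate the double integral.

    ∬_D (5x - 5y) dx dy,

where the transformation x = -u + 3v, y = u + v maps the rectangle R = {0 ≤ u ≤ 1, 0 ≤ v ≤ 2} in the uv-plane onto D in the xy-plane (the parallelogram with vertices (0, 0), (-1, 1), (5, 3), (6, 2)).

Compute the Jacobian determinant of (x, y) with respect to (u, v):

    ∂(x,y)/∂(u,v) = | -1  3 | = (-1)(1) - (3)(1) = -4.
                   | 1  1 |

Its absolute value is |J| = 4 (the area scaling factor).

Substituting x = -u + 3v, y = u + v into the integrand,

    5x - 5y → -10u + 10v,

so the integral becomes

    ∬_R (-10u + 10v) · |J| du dv = ∫_0^1 ∫_0^2 (-40u + 40v) dv du.

Inner (v): 80 - 80u.
Outer (u): 40.

Therefore ∬_D (5x - 5y) dx dy = 40.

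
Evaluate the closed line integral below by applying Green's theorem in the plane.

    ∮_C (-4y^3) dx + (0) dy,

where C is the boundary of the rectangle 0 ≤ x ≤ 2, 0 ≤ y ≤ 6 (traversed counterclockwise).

Green's theorem converts the closed line integral into a double integral over the enclosed region D:

    ∮_C P dx + Q dy = ∬_D (∂Q/∂x - ∂P/∂y) dA.

Here P = -4y^3, Q = 0, so

    ∂Q/∂x = 0,    ∂P/∂y = -12y^2,
    ∂Q/∂x - ∂P/∂y = 12y^2.

D is the region 0 ≤ x ≤ 2, 0 ≤ y ≤ 6. Evaluating the double integral:

    ∬_D (12y^2) dA = ∫_0^{2} ∫_0^{6} (12y^2) dy dx.

Inner (y from 0 to 6): 864.
Outer (x from 0 to 2): 1728.

Therefore ∮_C P dx + Q dy = 1728.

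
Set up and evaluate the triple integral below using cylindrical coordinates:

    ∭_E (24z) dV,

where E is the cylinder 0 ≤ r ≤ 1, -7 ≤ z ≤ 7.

In cylindrical coordinates, x = r cos(θ), y = r sin(θ), z = z, and dV = r dr dθ dz.

The integrand becomes 24z, so

    ∭_E (24z) dV = ∫_{0}^{2π} ∫_{0}^{1} ∫_{-7}^{7} (24z) · r dz dr dθ.

Inner (z): 0.
Middle (r from 0 to 1): 0.
Outer (θ): 0.

Therefore the triple integral equals 0.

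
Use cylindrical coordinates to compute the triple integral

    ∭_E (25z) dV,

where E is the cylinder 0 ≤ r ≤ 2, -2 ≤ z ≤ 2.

In cylindrical coordinates, x = r cos(θ), y = r sin(θ), z = z, and dV = r dr dθ dz.

The integrand becomes 25z, so

    ∭_E (25z) dV = ∫_{0}^{2π} ∫_{0}^{2} ∫_{-2}^{2} (25z) · r dz dr dθ.

Inner (z): 0.
Middle (r from 0 to 2): 0.
Outer (θ): 0.

Therefore the triple integral equals 0.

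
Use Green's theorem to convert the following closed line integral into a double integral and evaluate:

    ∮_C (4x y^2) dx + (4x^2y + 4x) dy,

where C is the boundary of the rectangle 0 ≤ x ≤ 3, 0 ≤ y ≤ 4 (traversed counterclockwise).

Green's theorem converts the closed line integral into a double integral over the enclosed region D:

    ∮_C P dx + Q dy = ∬_D (∂Q/∂x - ∂P/∂y) dA.

Here P = 4x y^2, Q = 4x^2y + 4x, so

    ∂Q/∂x = 8x y + 4,    ∂P/∂y = 8x y,
    ∂Q/∂x - ∂P/∂y = 4.

D is the region 0 ≤ x ≤ 3, 0 ≤ y ≤ 4. Evaluating the double integral:

    ∬_D (4) dA = ∫_0^{3} ∫_0^{4} (4) dy dx.

Inner (y from 0 to 4): 16.
Outer (x from 0 to 3): 48.

Therefore ∮_C P dx + Q dy = 48.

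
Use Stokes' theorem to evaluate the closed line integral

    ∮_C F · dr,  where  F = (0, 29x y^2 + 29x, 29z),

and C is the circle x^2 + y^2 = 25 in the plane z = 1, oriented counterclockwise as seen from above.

Let S be the flat disk x^2 + y^2 ≤ 25 in the plane z = 1, with upward unit normal n̂ = ẑ. By Stokes' theorem,

    ∮_C F · dr = ∬_S (∇ × F) · n̂ dS = ∬_D (curl F)_z dA,

where D is the disk x^2 + y^2 ≤ 25.

Compute the curl of F = (0, 29x y^2 + 29x, 29z):
    (∇ × F)_x = ∂F_z/∂y - ∂F_y/∂z = 0,
    (∇ × F)_y = ∂F_x/∂z - ∂F_z/∂x = 0,
    (∇ × F)_z = ∂F_y/∂x - ∂F_x/∂y = 29y^2 + 29.

On z = 1, (curl F)_z = 29y^2 + 29.

Convert to polar (x = r cos θ, y = r sin θ, dA = r dr dθ); the integrand becomes 29r^2sin(θ)^2 + 29, so

    ∬_D (curl F)_z dA = ∫_0^{2π} ∫_0^{5} (29r^2sin(θ)^2 + 29) · r dr dθ.

Inner (r from 0 to 5): 18125sin(θ)^2/4 + 725/2.
Outer (θ from 0 to 2π): 21025π/4.

Therefore ∮_C F · dr = 21025π/4.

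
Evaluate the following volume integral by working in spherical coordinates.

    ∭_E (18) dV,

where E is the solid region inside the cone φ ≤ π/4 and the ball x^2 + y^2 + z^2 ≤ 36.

In spherical coordinates, x = ρ sin(φ) cos(θ), y = ρ sin(φ) sin(θ), z = ρ cos(φ), and dV = ρ^2 sin(φ) dρ dφ dθ.

The integrand becomes 18, so

    ∭_E (18) dV = ∫_{0}^{2π} ∫_{0}^{π/4} ∫_{0}^{6} (18) · ρ^2 sin(φ) dρ dφ dθ.

Inner (ρ): 1296sin(φ).
Middle (φ): 1296 - 648sqrt(2).
Outer (θ): 1296π (2 - sqrt(2)).

Therefore the triple integral equals 1296π (2 - sqrt(2)).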